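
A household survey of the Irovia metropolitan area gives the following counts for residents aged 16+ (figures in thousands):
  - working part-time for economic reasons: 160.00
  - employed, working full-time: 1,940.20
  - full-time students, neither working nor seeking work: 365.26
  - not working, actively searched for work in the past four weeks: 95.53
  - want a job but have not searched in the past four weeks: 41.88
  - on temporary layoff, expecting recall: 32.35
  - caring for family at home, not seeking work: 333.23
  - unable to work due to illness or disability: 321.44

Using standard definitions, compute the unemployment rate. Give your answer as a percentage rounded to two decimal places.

Unemployment rate ≈ 5.74%.

Employed = 160.00 + 1,940.20 = 2,100.20 thousand (anyone who worked, including part-time for economic reasons, counts as employed).
Unemployed = 95.53 + 32.35 = 127.88 thousand (jobless and actively searching, or on temporary layoff).
Labor force = 2,100.20 + 127.88 = 2,228.08 thousand.
Unemployment rate = 127.88 / 2,228.08 = 5.74%.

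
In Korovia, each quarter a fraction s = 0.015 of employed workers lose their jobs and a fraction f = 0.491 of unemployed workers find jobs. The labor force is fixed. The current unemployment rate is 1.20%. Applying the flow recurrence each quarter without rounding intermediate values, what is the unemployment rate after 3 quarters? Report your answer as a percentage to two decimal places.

With a fixed labor force, u_{t+1} = u_t + s·(1−u_t) − f·u_t = u_t·(1−s−f) + s.
Here 1−s−f = 0.494 and s = 0.015.
u_1 = 0.012000 × 0.494 + 0.015 = 0.020928.
u_2 = 0.020928 × 0.494 + 0.015 = 0.025338.
u_3 = 0.025338 × 0.494 + 0.015 = 0.027517.

Unemployment rate after three quarters ≈ 2.75%.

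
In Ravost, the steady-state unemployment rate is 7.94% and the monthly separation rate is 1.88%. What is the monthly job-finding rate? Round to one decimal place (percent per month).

From u* = s/(s+f): f = s·(1−u)/u.
f = 1.88 × (1 − 0.0794) / 0.0794 = 1.7307 / 0.0794 ≈ 21.8% per month.

Job-finding rate ≈ 21.8% per month.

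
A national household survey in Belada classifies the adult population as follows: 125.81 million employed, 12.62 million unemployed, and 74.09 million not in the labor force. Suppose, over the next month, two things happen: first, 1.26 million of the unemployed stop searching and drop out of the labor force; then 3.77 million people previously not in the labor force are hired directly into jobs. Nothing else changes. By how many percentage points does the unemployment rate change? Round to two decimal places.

Initially, labor force = 125.81 + 12.62 = 138.43 million, so u = 12.62/138.43 = 9.12%.
After the first change, unemployed and labor force both fall by 1.26 → E = 125.81, U = 11.36, labor force = 137.17 million.
After the second change, employed and labor force both rise by 3.77; unemployed unchanged → E = 129.58, U = 11.36, labor force = 140.94 million.
New unemployment rate = 11.36 / 140.94 = 8.06%.
Change = 8.06% − 9.12% = −1.06 percentage points.

The unemployment rate changes by −1.06 percentage points.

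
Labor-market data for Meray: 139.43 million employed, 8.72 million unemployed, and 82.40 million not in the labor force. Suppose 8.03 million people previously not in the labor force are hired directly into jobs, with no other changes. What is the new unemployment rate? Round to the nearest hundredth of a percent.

Initially, labor force = 139.43 + 8.72 = 148.15 million, so u = 8.72/148.15 = 5.89%.
After the change, employed and labor force both rise by 8.03; unemployed unchanged → E = 147.46, U = 8.72, labor force = 156.18 million.
New unemployment rate = 8.72 / 156.18 = 5.58%.

New unemployment rate ≈ 5.58%.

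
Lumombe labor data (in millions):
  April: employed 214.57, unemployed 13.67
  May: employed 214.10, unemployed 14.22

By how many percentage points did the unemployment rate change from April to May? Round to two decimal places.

April: labor force = 214.57 + 13.67 = 228.24; u = 13.67/228.24 = 5.99%.
May: labor force = 214.10 + 14.22 = 228.32; u = 14.22/228.32 = 6.23%.
Change = 6.23% − 5.99% = +0.24 pp.

The unemployment rate changed by +0.24 percentage points.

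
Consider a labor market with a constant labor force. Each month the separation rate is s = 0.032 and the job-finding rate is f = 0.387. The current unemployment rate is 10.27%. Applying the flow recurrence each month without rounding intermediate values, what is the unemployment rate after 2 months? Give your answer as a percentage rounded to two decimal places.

With a fixed labor force, u_{t+1} = u_t + s·(1−u_t) − f·u_t = u_t·(1−s−f) + s.
Here 1−s−f = 0.581 and s = 0.032.
u_1 = 0.102700 × 0.581 + 0.032 = 0.091669.
u_2 = 0.091669 × 0.581 + 0.032 = 0.085260.

Unemployment rate after two months ≈ 8.53%.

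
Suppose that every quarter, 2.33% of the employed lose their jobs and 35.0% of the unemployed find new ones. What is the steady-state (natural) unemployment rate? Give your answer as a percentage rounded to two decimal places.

At steady state the flows balance: s·E = f·U, so U/(E+U) = s/(s+f).
u* = 2.33 / (2.33 + 35.0) = 2.33 / 37.33 = 6.24%.

Steady-state unemployment rate ≈ 6.24%.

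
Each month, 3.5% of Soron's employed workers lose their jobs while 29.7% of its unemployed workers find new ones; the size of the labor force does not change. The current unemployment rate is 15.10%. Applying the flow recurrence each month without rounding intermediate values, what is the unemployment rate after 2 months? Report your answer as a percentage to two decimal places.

With a fixed labor force, u_{t+1} = u_t + s·(1−u_t) − f·u_t = u_t·(1−s−f) + s.
Here 1−s−f = 0.668 and s = 0.035.
u_1 = 0.151000 × 0.668 + 0.035 = 0.135868.
u_2 = 0.135868 × 0.668 + 0.035 = 0.125760.

Unemployment rate after two months ≈ 12.58%.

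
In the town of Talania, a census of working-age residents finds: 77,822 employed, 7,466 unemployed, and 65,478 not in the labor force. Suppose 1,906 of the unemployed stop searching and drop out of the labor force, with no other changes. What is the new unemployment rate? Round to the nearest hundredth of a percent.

New unemployment rate ≈ 6.67%.

Initially, labor force = 77,822 + 7,466 = 85,288, so u = 7,466/85,288 = 8.75%.
After the change, unemployed and labor force both fall by 1,906 → E = 77,822, U = 5,560, labor force = 83,382.
New unemployment rate = 5,560 / 83,382 = 6.67%.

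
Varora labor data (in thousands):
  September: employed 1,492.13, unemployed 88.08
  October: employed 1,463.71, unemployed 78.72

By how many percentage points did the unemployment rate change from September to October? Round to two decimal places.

September: labor force = 1,492.13 + 88.08 = 1,580.21; u = 88.08/1,580.21 = 5.57%.
October: labor force = 1,463.71 + 78.72 = 1,542.43; u = 78.72/1,542.43 = 5.10%.
Change = 5.10% − 5.57% = −0.47 pp.

The unemployment rate changed by −0.47 percentage points.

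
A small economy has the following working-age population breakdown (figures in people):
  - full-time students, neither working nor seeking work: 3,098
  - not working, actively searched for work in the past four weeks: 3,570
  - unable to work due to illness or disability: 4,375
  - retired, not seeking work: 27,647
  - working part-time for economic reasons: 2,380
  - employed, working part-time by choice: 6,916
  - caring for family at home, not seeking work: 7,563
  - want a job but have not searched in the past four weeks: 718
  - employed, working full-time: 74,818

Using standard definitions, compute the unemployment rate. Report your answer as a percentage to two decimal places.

Unemployment rate ≈ 4.07%.

Employed = 2,380 + 6,916 + 74,818 = 84,114 (anyone who worked, including part-time for economic reasons, counts as employed).
Unemployed = 3,570.
Labor force = 84,114 + 3,570 = 87,684.
Unemployment rate = 3,570 / 87,684 = 4.07%.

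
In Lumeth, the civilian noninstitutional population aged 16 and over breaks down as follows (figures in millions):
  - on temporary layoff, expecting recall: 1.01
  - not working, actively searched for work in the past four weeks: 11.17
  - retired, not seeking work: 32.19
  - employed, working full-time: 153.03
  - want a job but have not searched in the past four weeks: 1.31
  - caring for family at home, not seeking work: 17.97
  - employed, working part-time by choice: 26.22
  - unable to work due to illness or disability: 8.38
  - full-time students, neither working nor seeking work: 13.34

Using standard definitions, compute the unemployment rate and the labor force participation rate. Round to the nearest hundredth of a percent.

Unemployment rate ≈ 6.36%; labor force participation rate ≈ 72.34%.

Employed = 153.03 + 26.22 = 179.25 million.
Unemployed = 1.01 + 11.17 = 12.18 million (jobless and actively searching, or on temporary layoff).
Labor force = 179.25 + 12.18 = 191.43 million.
Not in labor force = 32.19 + 1.31 + 17.97 + 8.38 + 13.34 = 73.19 million (those not working and not actively searching are outside the labor force — including those who want a job but have given up searching).
Civilian working-age population = 191.43 + 73.19 = 264.62 million.
Unemployment rate = 12.18 / 191.43 = 6.36%.
Labor force participation rate = 191.43 / 264.62 = 72.34%.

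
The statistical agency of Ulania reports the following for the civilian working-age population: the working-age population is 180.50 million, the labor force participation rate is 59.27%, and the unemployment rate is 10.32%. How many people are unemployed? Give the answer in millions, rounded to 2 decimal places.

About 11.04 million are unemployed.

Labor force = 0.5927 × 180.50 = 106.98 million.
Unemployed = 0.1032 × 106.98 ≈ 11.04 million.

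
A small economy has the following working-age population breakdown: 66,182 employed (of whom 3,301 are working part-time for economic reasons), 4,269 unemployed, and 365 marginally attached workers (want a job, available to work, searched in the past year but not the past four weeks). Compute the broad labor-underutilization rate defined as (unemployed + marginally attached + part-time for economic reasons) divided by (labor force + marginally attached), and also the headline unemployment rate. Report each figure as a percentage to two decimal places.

Labor force = 66,182 + 4,269 = 70,451.
Numerator = 4,269 + 365 + 3,301 = 7,935.
Denominator = 70,451 + 365 = 70,816.
Broad rate = 7,935 / 70,816 = 11.21%.
Headline unemployment rate = 4,269 / 70,451 = 6.06%.

Broad underutilization rate ≈ 11.21%; headline unemployment rate ≈ 6.06%.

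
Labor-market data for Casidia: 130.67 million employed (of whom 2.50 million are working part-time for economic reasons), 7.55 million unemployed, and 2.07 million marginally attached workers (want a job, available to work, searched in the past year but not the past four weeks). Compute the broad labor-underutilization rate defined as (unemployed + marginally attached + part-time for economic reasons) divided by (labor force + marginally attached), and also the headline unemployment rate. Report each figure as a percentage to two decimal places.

Labor force = 130.67 + 7.55 = 138.22 million.
Numerator = 7.55 + 2.07 + 2.50 = 12.12 million.
Denominator = 138.22 + 2.07 = 140.29 million.
Broad rate = 12.12 / 140.29 = 8.64%.
Headline unemployment rate = 7.55 / 138.22 = 5.46%.

Broad underutilization rate ≈ 8.64%; headline unemployment rate ≈ 5.46%.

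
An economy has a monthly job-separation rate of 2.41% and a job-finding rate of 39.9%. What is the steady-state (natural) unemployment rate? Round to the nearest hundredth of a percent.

At steady state the flows balance: s·E = f·U, so U/(E+U) = s/(s+f).
u* = 2.41 / (2.41 + 39.9) = 2.41 / 42.31 = 5.70%.

Steady-state unemployment rate ≈ 5.70%.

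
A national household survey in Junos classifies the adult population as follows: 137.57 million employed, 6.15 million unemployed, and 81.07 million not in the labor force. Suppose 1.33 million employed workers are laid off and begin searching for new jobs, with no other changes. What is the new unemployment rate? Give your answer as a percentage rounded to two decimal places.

Initially, labor force = 137.57 + 6.15 = 143.72 million, so u = 6.15/143.72 = 4.28%.
After the change, employed falls and unemployed rises by 1.33; labor force unchanged → E = 136.24, U = 7.48, labor force = 143.72 million.
New unemployment rate = 7.48 / 143.72 = 5.20%.

New unemployment rate ≈ 5.20%.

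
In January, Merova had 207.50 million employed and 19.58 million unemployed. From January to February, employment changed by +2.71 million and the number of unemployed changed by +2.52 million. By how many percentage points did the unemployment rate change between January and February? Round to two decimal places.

The unemployment rate changed by +0.89 percentage points.

January: labor force = 207.50 + 19.58 = 227.08; u = 19.58/227.08 = 8.62%.
February: labor force = 210.21 + 22.10 = 232.31; u = 22.10/232.31 = 9.51%.
Change = 9.51% − 8.62% = +0.89 pp.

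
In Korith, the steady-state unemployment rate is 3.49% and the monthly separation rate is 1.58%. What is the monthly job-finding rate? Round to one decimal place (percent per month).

Job-finding rate ≈ 43.7% per month.

From u* = s/(s+f): f = s·(1−u)/u.
f = 1.58 × (1 − 0.0349) / 0.0349 = 1.5249 / 0.0349 ≈ 43.7% per month.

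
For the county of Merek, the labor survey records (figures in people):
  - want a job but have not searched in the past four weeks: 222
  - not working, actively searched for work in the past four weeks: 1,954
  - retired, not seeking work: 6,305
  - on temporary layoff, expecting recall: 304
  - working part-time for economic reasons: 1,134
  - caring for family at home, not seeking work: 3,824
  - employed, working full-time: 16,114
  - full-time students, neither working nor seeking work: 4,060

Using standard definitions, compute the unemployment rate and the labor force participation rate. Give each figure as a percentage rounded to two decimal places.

Employed = 1,134 + 16,114 = 17,248 (anyone who worked, including part-time for economic reasons, counts as employed).
Unemployed = 1,954 + 304 = 2,258 (jobless and actively searching, or on temporary layoff).
Labor force = 17,248 + 2,258 = 19,506.
Not in labor force = 222 + 6,305 + 3,824 + 4,060 = 14,411 (those not working and not actively searching are outside the labor force — including those who want a job but have given up searching).
Civilian working-age population = 19,506 + 14,411 = 33,917.
Unemployment rate = 2,258 / 19,506 = 11.58%.
Labor force participation rate = 19,506 / 33,917 = 57.51%.

Unemployment rate ≈ 11.58%; labor force participation rate ≈ 57.51%.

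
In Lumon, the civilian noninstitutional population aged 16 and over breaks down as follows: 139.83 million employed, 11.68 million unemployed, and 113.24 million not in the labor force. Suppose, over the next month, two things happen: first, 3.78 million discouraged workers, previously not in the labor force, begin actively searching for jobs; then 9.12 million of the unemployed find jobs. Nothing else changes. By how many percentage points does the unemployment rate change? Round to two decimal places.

The unemployment rate changes by −3.63 percentage points.

Initially, labor force = 139.83 + 11.68 = 151.51 million, so u = 11.68/151.51 = 7.71%.
After the first change, unemployed and labor force both rise by 3.78 → E = 139.83, U = 15.46, labor force = 155.29 million.
After the second change, unemployed falls and employed rises by 9.12; labor force unchanged → E = 148.95, U = 6.34, labor force = 155.29 million.
New unemployment rate = 6.34 / 155.29 = 4.08%.
Change = 4.08% − 7.71% = −3.63 percentage points.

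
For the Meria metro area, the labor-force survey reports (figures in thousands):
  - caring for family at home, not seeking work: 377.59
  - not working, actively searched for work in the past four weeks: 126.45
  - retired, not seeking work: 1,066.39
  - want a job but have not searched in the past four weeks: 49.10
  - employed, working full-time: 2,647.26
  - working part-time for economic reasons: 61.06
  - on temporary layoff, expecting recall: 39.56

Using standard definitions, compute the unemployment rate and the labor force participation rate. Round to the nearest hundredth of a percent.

Employed = 2,647.26 + 61.06 = 2,708.32 thousand (anyone who worked, including part-time for economic reasons, counts as employed).
Unemployed = 126.45 + 39.56 = 166.01 thousand (jobless and actively searching, or on temporary layoff).
Labor force = 2,708.32 + 166.01 = 2,874.33 thousand.
Not in labor force = 377.59 + 1,066.39 + 49.10 = 1,493.08 thousand (those not working and not actively searching are outside the labor force — including those who want a job but have given up searching).
Civilian working-age population = 2,874.33 + 1,493.08 = 4,367.41 thousand.
Unemployment rate = 166.01 / 2,874.33 = 5.78%.
Labor force participation rate = 2,874.33 / 4,367.41 = 65.81%.

Unemployment rate ≈ 5.78%; labor force participation rate ≈ 65.81%.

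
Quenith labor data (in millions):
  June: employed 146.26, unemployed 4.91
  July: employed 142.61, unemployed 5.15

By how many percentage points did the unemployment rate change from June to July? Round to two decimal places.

June: labor force = 146.26 + 4.91 = 151.17; u = 4.91/151.17 = 3.25%.
July: labor force = 142.61 + 5.15 = 147.76; u = 5.15/147.76 = 3.49%.
Change = 3.49% − 3.25% = +0.24 pp.

The unemployment rate changed by +0.24 percentage points.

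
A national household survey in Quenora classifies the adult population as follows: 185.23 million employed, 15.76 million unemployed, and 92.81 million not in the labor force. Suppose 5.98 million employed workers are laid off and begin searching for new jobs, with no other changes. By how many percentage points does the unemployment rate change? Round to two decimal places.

The unemployment rate changes by +2.98 percentage points.

Initially, labor force = 185.23 + 15.76 = 200.99 million, so u = 15.76/200.99 = 7.84%.
After the change, employed falls and unemployed rises by 5.98; labor force unchanged → E = 179.25, U = 21.74, labor force = 200.99 million.
New unemployment rate = 21.74 / 200.99 = 10.82%.
Change = 10.82% − 7.84% = +2.98 percentage points.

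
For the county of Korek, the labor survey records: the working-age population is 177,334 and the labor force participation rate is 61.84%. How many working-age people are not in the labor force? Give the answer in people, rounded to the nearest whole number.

About 67,671 are not in the labor force.

Share not in the labor force = 1 − 0.6184 = 0.3816.
Not in labor force = 0.3816 × 177,334 ≈ 67,671.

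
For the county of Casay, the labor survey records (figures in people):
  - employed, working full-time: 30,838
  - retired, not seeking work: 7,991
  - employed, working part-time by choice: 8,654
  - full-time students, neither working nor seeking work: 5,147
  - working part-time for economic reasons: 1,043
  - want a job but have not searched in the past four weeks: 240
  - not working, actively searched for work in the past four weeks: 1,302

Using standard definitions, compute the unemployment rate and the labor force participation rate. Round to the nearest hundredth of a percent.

Employed = 30,838 + 8,654 + 1,043 = 40,535 (anyone who worked, including part-time for economic reasons, counts as employed).
Unemployed = 1,302.
Labor force = 40,535 + 1,302 = 41,837.
Not in labor force = 7,991 + 5,147 + 240 = 13,378 (those not working and not actively searching are outside the labor force — including those who want a job but have given up searching).
Civilian working-age population = 41,837 + 13,378 = 55,215.
Unemployment rate = 1,302 / 41,837 = 3.11%.
Labor force participation rate = 41,837 / 55,215 = 75.77%.

Unemployment rate ≈ 3.11%; labor force participation rate ≈ 75.77%.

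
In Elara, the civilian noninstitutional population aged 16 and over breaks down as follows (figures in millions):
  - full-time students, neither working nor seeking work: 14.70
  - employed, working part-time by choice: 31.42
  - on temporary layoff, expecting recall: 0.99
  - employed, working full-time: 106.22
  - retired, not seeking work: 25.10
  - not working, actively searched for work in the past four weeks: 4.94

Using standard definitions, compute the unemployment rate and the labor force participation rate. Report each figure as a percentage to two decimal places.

Unemployment rate ≈ 4.13%; labor force participation rate ≈ 78.30%.

Employed = 31.42 + 106.22 = 137.64 million.
Unemployed = 0.99 + 4.94 = 5.93 million (jobless and actively searching, or on temporary layoff).
Labor force = 137.64 + 5.93 = 143.57 million.
Not in labor force = 14.70 + 25.10 = 39.80 million (those not working and not actively searching are outside the labor force).
Civilian working-age population = 143.57 + 39.80 = 183.37 million.
Unemployment rate = 5.93 / 143.57 = 4.13%.
Labor force participation rate = 143.57 / 183.37 = 78.30%.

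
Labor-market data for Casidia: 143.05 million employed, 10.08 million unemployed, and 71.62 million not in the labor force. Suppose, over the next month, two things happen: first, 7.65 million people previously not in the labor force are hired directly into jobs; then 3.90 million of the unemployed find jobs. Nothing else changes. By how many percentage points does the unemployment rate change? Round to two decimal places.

The unemployment rate changes by −2.74 percentage points.

Initially, labor force = 143.05 + 10.08 = 153.13 million, so u = 10.08/153.13 = 6.58%.
After the first change, employed and labor force both rise by 7.65; unemployed unchanged → E = 150.70, U = 10.08, labor force = 160.78 million.
After the second change, unemployed falls and employed rises by 3.90; labor force unchanged → E = 154.60, U = 6.18, labor force = 160.78 million.
New unemployment rate = 6.18 / 160.78 = 3.84%.
Change = 3.84% − 6.58% = −2.74 percentage points.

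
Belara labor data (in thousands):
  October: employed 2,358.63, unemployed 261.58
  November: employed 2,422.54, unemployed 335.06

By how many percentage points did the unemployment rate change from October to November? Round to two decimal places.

The unemployment rate changed by +2.17 percentage points.

October: labor force = 2,358.63 + 261.58 = 2,620.21; u = 261.58/2,620.21 = 9.98%.
November: labor force = 2,422.54 + 335.06 = 2,757.60; u = 335.06/2,757.60 = 12.15%.
Change = 12.15% − 9.98% = +2.17 pp.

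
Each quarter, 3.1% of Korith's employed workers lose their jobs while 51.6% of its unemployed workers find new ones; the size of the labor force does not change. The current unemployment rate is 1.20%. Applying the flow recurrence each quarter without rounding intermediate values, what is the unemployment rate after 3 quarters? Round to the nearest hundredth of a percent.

Unemployment rate after three quarters ≈ 5.25%.

With a fixed labor force, u_{t+1} = u_t + s·(1−u_t) − f·u_t = u_t·(1−s−f) + s.
Here 1−s−f = 0.453 and s = 0.031.
u_1 = 0.012000 × 0.453 + 0.031 = 0.036436.
u_2 = 0.036436 × 0.453 + 0.031 = 0.047506.
u_3 = 0.047506 × 0.453 + 0.031 = 0.052520.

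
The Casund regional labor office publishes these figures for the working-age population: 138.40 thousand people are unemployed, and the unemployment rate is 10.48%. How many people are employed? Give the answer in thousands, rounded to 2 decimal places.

About 1,182.21 thousand are employed.

Labor force = U / u = 138.40 / 0.1048 ≈ 1,320.61 thousand.
Employed = labor force − unemployed = 1,320.61 − 138.40 = 1,182.21 thousand.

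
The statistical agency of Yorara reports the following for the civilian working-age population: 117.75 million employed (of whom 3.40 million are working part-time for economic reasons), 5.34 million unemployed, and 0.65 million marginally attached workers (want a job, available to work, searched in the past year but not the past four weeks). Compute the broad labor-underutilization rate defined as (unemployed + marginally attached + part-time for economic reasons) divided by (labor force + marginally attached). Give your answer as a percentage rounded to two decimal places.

Labor force = 117.75 + 5.34 = 123.09 million.
Numerator = 5.34 + 0.65 + 3.40 = 9.39 million.
Denominator = 123.09 + 0.65 = 123.74 million.
Broad rate = 9.39 / 123.74 = 7.59%.

Broad underutilization rate ≈ 7.59%.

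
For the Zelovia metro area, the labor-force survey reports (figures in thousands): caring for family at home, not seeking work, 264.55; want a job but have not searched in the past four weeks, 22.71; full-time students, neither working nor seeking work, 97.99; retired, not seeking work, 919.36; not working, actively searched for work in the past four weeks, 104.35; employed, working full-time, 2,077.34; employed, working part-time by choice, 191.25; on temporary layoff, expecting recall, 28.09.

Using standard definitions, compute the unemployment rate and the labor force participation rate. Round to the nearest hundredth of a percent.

Employed = 2,077.34 + 191.25 = 2,268.59 thousand.
Unemployed = 104.35 + 28.09 = 132.44 thousand (jobless and actively searching, or on temporary layoff).
Labor force = 2,268.59 + 132.44 = 2,401.03 thousand.
Not in labor force = 264.55 + 22.71 + 97.99 + 919.36 = 1,304.61 thousand (those not working and not actively searching are outside the labor force — including those who want a job but have given up searching).
Civilian working-age population = 2,401.03 + 1,304.61 = 3,705.64 thousand.
Unemployment rate = 132.44 / 2,401.03 = 5.52%.
Labor force participation rate = 2,401.03 / 3,705.64 = 64.79%.

Unemployment rate ≈ 5.52%; labor force participation rate ≈ 64.79%.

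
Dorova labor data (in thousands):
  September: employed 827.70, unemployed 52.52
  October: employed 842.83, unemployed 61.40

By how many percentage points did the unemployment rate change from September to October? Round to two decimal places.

The unemployment rate changed by +0.82 percentage points.

September: labor force = 827.70 + 52.52 = 880.22; u = 52.52/880.22 = 5.97%.
October: labor force = 842.83 + 61.40 = 904.23; u = 61.40/904.23 = 6.79%.
Change = 6.79% − 5.97% = +0.82 pp.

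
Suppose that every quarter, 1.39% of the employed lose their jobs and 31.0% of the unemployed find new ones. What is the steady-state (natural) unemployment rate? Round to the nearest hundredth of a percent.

Steady-state unemployment rate ≈ 4.29%.

At steady state the flows balance: s·E = f·U, so U/(E+U) = s/(s+f).
u* = 1.39 / (1.39 + 31.0) = 1.39 / 32.39 = 4.29%.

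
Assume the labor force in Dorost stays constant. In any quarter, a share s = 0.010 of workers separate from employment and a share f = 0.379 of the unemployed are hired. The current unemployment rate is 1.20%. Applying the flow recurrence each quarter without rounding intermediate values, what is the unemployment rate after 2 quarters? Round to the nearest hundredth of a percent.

With a fixed labor force, u_{t+1} = u_t + s·(1−u_t) − f·u_t = u_t·(1−s−f) + s.
Here 1−s−f = 0.611 and s = 0.010.
u_1 = 0.012000 × 0.611 + 0.010 = 0.017332.
u_2 = 0.017332 × 0.611 + 0.010 = 0.020590.

Unemployment rate after two quarters ≈ 2.06%.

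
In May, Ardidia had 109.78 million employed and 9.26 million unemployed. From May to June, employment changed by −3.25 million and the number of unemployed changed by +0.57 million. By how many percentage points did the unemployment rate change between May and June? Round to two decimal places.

May: labor force = 109.78 + 9.26 = 119.04; u = 9.26/119.04 = 7.78%.
June: labor force = 106.53 + 9.83 = 116.36; u = 9.83/116.36 = 8.45%.
Change = 8.45% − 7.78% = +0.67 pp.

The unemployment rate changed by +0.67 percentage points.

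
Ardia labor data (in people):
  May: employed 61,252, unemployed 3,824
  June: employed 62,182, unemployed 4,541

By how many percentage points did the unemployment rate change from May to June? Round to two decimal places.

May: labor force = 61,252 + 3,824 = 65,076; u = 3,824/65,076 = 5.88%.
June: labor force = 62,182 + 4,541 = 66,723; u = 4,541/66,723 = 6.81%.
Change = 6.81% − 5.88% = +0.93 pp.

The unemployment rate changed by +0.93 percentage points.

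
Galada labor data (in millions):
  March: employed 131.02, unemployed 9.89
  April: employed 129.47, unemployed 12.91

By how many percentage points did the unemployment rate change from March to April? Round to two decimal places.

March: labor force = 131.02 + 9.89 = 140.91; u = 9.89/140.91 = 7.02%.
April: labor force = 129.47 + 12.91 = 142.38; u = 12.91/142.38 = 9.07%.
Change = 9.07% − 7.02% = +2.05 pp.

The unemployment rate changed by +2.05 percentage points.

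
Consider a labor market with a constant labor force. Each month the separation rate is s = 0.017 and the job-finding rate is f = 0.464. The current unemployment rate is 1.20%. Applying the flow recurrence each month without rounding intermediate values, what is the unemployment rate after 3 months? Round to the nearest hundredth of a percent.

With a fixed labor force, u_{t+1} = u_t + s·(1−u_t) − f·u_t = u_t·(1−s−f) + s.
Here 1−s−f = 0.519 and s = 0.017.
u_1 = 0.012000 × 0.519 + 0.017 = 0.023228.
u_2 = 0.023228 × 0.519 + 0.017 = 0.029055.
u_3 = 0.029055 × 0.519 + 0.017 = 0.032080.

Unemployment rate after three months ≈ 3.21%.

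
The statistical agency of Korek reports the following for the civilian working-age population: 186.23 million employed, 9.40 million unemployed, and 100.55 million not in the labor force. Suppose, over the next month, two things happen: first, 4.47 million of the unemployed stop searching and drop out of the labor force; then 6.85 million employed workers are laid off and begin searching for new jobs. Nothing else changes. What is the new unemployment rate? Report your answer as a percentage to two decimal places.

New unemployment rate ≈ 6.16%.

Initially, labor force = 186.23 + 9.40 = 195.63 million, so u = 9.40/195.63 = 4.80%.
After the first change, unemployed and labor force both fall by 4.47 → E = 186.23, U = 4.93, labor force = 191.16 million.
After the second change, employed falls and unemployed rises by 6.85; labor force unchanged → E = 179.38, U = 11.78, labor force = 191.16 million.
New unemployment rate = 11.78 / 191.16 = 6.16%.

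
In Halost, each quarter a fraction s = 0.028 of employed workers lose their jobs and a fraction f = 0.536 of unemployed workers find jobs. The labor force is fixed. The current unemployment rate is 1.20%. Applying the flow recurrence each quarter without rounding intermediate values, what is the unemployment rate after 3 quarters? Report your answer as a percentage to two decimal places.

With a fixed labor force, u_{t+1} = u_t + s·(1−u_t) − f·u_t = u_t·(1−s−f) + s.
Here 1−s−f = 0.436 and s = 0.028.
u_1 = 0.012000 × 0.436 + 0.028 = 0.033232.
u_2 = 0.033232 × 0.436 + 0.028 = 0.042489.
u_3 = 0.042489 × 0.436 + 0.028 = 0.046525.

Unemployment rate after three quarters ≈ 4.65%.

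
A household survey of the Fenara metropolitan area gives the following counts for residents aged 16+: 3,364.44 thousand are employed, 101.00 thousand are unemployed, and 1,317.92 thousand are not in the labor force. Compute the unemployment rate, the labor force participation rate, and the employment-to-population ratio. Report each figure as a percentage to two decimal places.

Unemployment rate ≈ 2.91%; labor force participation rate ≈ 72.45%; employment-population ratio ≈ 70.34%.

Labor force = employed + unemployed = 3,364.44 + 101.00 = 3,465.44 thousand.
Working-age population = 3,465.44 + 1,317.92 = 4,783.36 thousand.
Unemployment rate = 101.00 / 3,465.44 = 2.91%.
Labor force participation rate = 3,465.44 / 4,783.36 = 72.45%.
Employment-population ratio = 3,364.44 / 4,783.36 = 70.34%.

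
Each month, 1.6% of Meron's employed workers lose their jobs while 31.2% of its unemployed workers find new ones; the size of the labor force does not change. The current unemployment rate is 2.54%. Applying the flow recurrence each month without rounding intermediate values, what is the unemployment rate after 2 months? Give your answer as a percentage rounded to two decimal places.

With a fixed labor force, u_{t+1} = u_t + s·(1−u_t) − f·u_t = u_t·(1−s−f) + s.
Here 1−s−f = 0.672 and s = 0.016.
u_1 = 0.025400 × 0.672 + 0.016 = 0.033069.
u_2 = 0.033069 × 0.672 + 0.016 = 0.038222.

Unemployment rate after two months ≈ 3.82%.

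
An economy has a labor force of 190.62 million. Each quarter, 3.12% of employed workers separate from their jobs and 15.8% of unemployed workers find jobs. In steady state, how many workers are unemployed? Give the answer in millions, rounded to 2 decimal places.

Steady-state unemployment rate u* = s/(s+f) = 3.12/(3.12+15.8) = 0.164905.
Unemployed = u* × labor force = 0.164905 × 190.62 ≈ 31.43 million.

About 31.43 million are unemployed in steady state.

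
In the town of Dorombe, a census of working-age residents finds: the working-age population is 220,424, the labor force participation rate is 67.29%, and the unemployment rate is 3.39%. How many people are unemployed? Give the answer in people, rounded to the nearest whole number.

About 5,028 are unemployed.

Labor force = 0.6729 × 220,424 = 148,323.
Unemployed = 0.0339 × 148,323 ≈ 5,028.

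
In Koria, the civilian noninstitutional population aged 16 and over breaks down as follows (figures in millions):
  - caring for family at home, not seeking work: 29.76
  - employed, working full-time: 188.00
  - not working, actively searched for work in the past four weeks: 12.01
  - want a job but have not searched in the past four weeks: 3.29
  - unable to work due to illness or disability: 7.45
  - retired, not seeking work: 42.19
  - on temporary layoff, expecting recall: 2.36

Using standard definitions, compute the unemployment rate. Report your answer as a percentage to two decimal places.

Employed = 188.00 million.
Unemployed = 12.01 + 2.36 = 14.37 million (jobless and actively searching, or on temporary layoff).
Labor force = 188.00 + 14.37 = 202.37 million.
Unemployment rate = 14.37 / 202.37 = 7.10%.

Unemployment rate ≈ 7.10%.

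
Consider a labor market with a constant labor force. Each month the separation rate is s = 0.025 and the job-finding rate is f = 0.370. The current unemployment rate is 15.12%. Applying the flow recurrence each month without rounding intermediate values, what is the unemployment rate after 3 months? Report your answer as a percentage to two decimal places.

Unemployment rate after three months ≈ 8.28%.

With a fixed labor force, u_{t+1} = u_t + s·(1−u_t) − f·u_t = u_t·(1−s−f) + s.
Here 1−s−f = 0.605 and s = 0.025.
u_1 = 0.151200 × 0.605 + 0.025 = 0.116476.
u_2 = 0.116476 × 0.605 + 0.025 = 0.095468.
u_3 = 0.095468 × 0.605 + 0.025 = 0.082758.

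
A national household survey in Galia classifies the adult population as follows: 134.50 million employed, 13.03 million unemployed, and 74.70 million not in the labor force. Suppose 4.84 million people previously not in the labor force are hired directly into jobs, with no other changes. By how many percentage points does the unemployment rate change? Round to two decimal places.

Initially, labor force = 134.50 + 13.03 = 147.53 million, so u = 13.03/147.53 = 8.83%.
After the change, employed and labor force both rise by 4.84; unemployed unchanged → E = 139.34, U = 13.03, labor force = 152.37 million.
New unemployment rate = 13.03 / 152.37 = 8.55%.
Change = 8.55% − 8.83% = −0.28 percentage points.

The unemployment rate changes by −0.28 percentage points.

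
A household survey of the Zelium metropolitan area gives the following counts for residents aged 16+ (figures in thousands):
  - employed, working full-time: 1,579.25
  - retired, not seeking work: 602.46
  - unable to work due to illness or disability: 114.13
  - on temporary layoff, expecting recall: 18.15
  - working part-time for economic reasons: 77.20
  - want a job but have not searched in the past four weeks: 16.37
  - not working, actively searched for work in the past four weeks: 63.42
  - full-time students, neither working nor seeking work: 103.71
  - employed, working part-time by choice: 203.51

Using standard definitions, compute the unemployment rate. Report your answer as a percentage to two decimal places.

Unemployment rate ≈ 4.20%.

Employed = 1,579.25 + 77.20 + 203.51 = 1,859.96 thousand (anyone who worked, including part-time for economic reasons, counts as employed).
Unemployed = 18.15 + 63.42 = 81.57 thousand (jobless and actively searching, or on temporary layoff).
Labor force = 1,859.96 + 81.57 = 1,941.53 thousand.
Unemployment rate = 81.57 / 1,941.53 = 4.20%.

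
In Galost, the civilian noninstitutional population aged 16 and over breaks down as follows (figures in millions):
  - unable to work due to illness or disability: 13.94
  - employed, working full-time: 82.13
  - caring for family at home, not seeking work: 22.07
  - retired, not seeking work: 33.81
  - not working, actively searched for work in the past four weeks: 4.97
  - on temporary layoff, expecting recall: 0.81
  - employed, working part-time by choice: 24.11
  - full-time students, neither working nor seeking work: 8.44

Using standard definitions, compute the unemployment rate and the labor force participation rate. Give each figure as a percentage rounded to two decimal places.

Unemployment rate ≈ 5.16%; labor force participation rate ≈ 58.87%.

Employed = 82.13 + 24.11 = 106.24 million.
Unemployed = 4.97 + 0.81 = 5.78 million (jobless and actively searching, or on temporary layoff).
Labor force = 106.24 + 5.78 = 112.02 million.
Not in labor force = 13.94 + 22.07 + 33.81 + 8.44 = 78.26 million (those not working and not actively searching are outside the labor force).
Civilian working-age population = 112.02 + 78.26 = 190.28 million.
Unemployment rate = 5.78 / 112.02 = 5.16%.
Labor force participation rate = 112.02 / 190.28 = 58.87%.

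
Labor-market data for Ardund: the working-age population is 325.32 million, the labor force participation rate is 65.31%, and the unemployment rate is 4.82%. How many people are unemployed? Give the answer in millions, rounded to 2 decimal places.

About 10.24 million are unemployed.

Labor force = 0.6531 × 325.32 = 212.47 million.
Unemployed = 0.0482 × 212.47 ≈ 10.24 million.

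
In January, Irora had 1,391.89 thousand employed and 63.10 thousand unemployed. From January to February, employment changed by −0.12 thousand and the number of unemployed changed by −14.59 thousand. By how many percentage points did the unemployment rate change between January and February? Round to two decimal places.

January: labor force = 1,391.89 + 63.10 = 1,454.99; u = 63.10/1,454.99 = 4.34%.
February: labor force = 1,391.77 + 48.51 = 1,440.28; u = 48.51/1,440.28 = 3.37%.
Change = 3.37% − 4.34% = −0.97 pp.

The unemployment rate changed by −0.97 percentage points.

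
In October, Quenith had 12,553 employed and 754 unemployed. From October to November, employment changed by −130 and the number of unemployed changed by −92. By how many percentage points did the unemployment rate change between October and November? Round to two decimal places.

The unemployment rate changed by −0.61 percentage points.

October: labor force = 12,553 + 754 = 13,307; u = 754/13,307 = 5.67%.
November: labor force = 12,423 + 662 = 13,085; u = 662/13,085 = 5.06%.
Change = 5.06% − 5.67% = −0.61 pp.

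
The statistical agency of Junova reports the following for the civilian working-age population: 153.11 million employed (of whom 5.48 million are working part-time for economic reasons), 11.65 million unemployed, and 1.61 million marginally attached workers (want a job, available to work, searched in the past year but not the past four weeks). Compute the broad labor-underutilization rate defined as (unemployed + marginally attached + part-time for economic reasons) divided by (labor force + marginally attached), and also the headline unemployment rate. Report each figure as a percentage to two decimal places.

Labor force = 153.11 + 11.65 = 164.76 million.
Numerator = 11.65 + 1.61 + 5.48 = 18.74 million.
Denominator = 164.76 + 1.61 = 166.37 million.
Broad rate = 18.74 / 166.37 = 11.26%.
Headline unemployment rate = 11.65 / 164.76 = 7.07%.

Broad underutilization rate ≈ 11.26%; headline unemployment rate ≈ 7.07%.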